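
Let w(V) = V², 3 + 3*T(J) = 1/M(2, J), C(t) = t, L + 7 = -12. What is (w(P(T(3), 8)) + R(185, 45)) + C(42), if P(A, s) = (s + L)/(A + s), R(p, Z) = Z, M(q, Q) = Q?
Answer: 366153/4096 ≈ 89.393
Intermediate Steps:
L = -19 (L = -7 - 12 = -19)
T(J) = -1 + 1/(3*J)
P(A, s) = (-19 + s)/(A + s) (P(A, s) = (s - 19)/(A + s) = (-19 + s)/(A + s))
(w(P(T(3), 8)) + R(185, 45)) + C(42) = (((-19 + 8)/((⅓ - 1*3)/3 + 8))² + 45) + 42 = ((-11/((⅓ - 3)/3 + 8))² + 45) + 42 = ((-11/((⅓)*(-8/3) + 8))² + 45) + 42 = ((-11/(-8/9 + 8))² + 45) + 42 = ((-11/(64/9))² + 45) + 42 = (((9/64)*(-11))² + 45) + 42 = ((-99/64)² + 45) + 42 = (9801/4096 + 45) + 42 = 194121/4096 + 42 = 366153/4096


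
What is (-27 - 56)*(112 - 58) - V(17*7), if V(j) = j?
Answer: -4601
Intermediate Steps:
(-27 - 56)*(112 - 58) - V(17*7) = (-27 - 56)*(112 - 58) - 17*7 = -83*54 - 1*119 = -4482 - 119 = -4601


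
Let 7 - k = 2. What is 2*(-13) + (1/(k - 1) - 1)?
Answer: -107/4 ≈ -26.750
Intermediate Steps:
k = 5 (k = 7 - 1*2 = 7 - 2 = 5)
2*(-13) + (1/(k - 1) - 1) = 2*(-13) + (1/(5 - 1) - 1) = -26 + (1/4 - 1) = -26 - 3/4 = -107/4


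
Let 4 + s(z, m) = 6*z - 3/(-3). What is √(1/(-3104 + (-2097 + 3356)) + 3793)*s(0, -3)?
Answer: -2*√358651805/205 ≈ -184.76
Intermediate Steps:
s(z, m) = -3 + 6*z (s(z, m) = -4 + (6*z - 3/(-3)) = -4 + (6*z - 3*(-⅓)) = -4 + (6*z + 1) = -4 + (1 + 6*z) = -3 + 6*z)
√(1/(-3104 + (-2097 + 3356)) + 3793)*s(0, -3) = √(1/(-3104 + (-2097 + 3356)) + 3793)*(-3 + 6*0) = √(1/(-3104 + 1259) + 3793)*(-3 + 0) = √(1/(-1845) + 3793)*(-3) = √(-1/1845 + 3793)*(-3) = √(6998084/1845)*(-3) = (2*√358651805/615)*(-3) = -2*√358651805/205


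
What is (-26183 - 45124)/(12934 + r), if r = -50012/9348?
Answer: -166644459/30214255 ≈ -5.5154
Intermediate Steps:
r = -12503/2337 (r = -50012*1/9348 = -12503/2337 ≈ -5.3500)
(-26183 - 45124)/(12934 + r) = (-26183 - 45124)/(12934 - 12503/2337) = -71307/30214255/2337 = -71307*2337/30214255 = -166644459/30214255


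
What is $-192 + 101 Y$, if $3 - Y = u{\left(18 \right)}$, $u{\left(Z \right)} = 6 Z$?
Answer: $-10797$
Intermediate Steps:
$Y = -105$ ($Y = 3 - 6 \cdot 18 = 3 - 108 = -105$)
$-192 + 101 Y = -192 + 101 \left(-105\right) = -192 - 10605 = -10797$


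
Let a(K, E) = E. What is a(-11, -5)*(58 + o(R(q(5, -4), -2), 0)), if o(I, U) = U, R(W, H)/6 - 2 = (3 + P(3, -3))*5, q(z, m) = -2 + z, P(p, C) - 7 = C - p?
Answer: -290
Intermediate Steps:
P(p, C) = 7 + C - p (P(p, C) = 7 + (C - p) = 7 + C - p)
R(W, H) = 132 (R(W, H) = 12 + 6*((3 + (7 - 3 - 1*3))*5) = 12 + 6*((3 + (7 - 3 - 3))*5) = 12 + 6*((3 + 1)*5) = 12 + 6*(4*5) = 12 + 6*20 = 12 + 120 = 132)
a(-11, -5)*(58 + o(R(q(5, -4), -2), 0)) = -5*(58 + 0) = -5*58 = -290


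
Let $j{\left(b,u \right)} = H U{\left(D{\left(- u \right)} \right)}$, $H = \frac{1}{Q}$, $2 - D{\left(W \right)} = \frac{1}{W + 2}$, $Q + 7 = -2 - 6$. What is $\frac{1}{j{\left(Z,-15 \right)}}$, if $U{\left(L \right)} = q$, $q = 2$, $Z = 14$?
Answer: $- \frac{15}{2} \approx -7.5$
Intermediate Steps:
$Q = -15$ ($Q = -7 - 8 = -15$)
$D{\left(W \right)} = 2 - \frac{1}{2 + W}$ ($D{\left(W \right)} = 2 - \frac{1}{W + 2} = 2 - \frac{1}{2 + W}$)
$H = - \frac{1}{15}$ ($H = \frac{1}{-15} = - \frac{1}{15} \approx -0.066667$)
$U{\left(L \right)} = 2$
$j{\left(b,u \right)} = - \frac{2}{15}$ ($j{\left(b,u \right)} = \left(- \frac{1}{15}\right) 2 = - \frac{2}{15}$)
$\frac{1}{j{\left(Z,-15 \right)}} = \frac{1}{- \frac{2}{15}} = - \frac{15}{2}$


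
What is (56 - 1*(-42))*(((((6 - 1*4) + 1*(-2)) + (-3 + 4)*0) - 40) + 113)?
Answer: 7154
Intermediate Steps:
(56 - 1*(-42))*(((((6 - 1*4) + 1*(-2)) + (-3 + 4)*0) - 40) + 113) = (56 + 42)*(((((6 - 4) - 2) + 1*0) - 40) + 113) = 98*((((2 - 2) + 0) - 40) + 113) = 98*(((0 + 0) - 40) + 113) = 98*((0 - 40) + 113) = 98*(-40 + 113) = 98*73 = 7154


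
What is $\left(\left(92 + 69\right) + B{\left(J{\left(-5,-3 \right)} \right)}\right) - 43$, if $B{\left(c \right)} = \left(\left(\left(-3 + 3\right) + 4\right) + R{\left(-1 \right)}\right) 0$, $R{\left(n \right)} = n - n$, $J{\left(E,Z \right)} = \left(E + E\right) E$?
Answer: $118$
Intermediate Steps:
$J{\left(E,Z \right)} = 2 E^{2}$ ($J{\left(E,Z \right)} = 2 E E = 2 E^{2}$)
$R{\left(n \right)} = 0$
$B{\left(c \right)} = 0$ ($B{\left(c \right)} = \left(\left(\left(-3 + 3\right) + 4\right) + 0\right) 0 = \left(\left(0 + 4\right) + 0\right) 0 = \left(4 + 0\right) 0 = 4 \cdot 0 = 0$)
$\left(\left(92 + 69\right) + B{\left(J{\left(-5,-3 \right)} \right)}\right) - 43 = \left(\left(92 + 69\right) + 0\right) - 43 = \left(161 + 0\right) - 43 = 161 - 43 = 118$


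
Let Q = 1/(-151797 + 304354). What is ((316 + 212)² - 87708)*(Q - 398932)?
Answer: -11628860352546348/152557 ≈ -7.6226e+10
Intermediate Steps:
Q = 1/152557 ≈ 6.5549e-6
((316 + 212)² - 87708)*(Q - 398932) = ((316 + 212)² - 87708)*(1/152557 - 398932) = (528² - 87708)*(-60859869123/152557) = (278784 - 87708)*(-60859869123/152557) = 191076*(-60859869123/152557) = -11628860352546348/152557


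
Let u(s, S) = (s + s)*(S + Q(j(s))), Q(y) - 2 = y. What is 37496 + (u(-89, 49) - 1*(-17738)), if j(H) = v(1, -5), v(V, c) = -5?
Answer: 47046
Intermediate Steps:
j(H) = -5
Q(y) = 2 + y
u(s, S) = 2*s*(-3 + S) (u(s, S) = (s + s)*(S + (2 - 5)) = (2*s)*(S - 3) = (2*s)*(-3 + S) = 2*s*(-3 + S))
37496 + (u(-89, 49) - 1*(-17738)) = 37496 + (2*(-89)*(-3 + 49) - 1*(-17738)) = 37496 + (2*(-89)*46 + 17738) = 37496 + (-8188 + 17738) = 37496 + 9550 = 47046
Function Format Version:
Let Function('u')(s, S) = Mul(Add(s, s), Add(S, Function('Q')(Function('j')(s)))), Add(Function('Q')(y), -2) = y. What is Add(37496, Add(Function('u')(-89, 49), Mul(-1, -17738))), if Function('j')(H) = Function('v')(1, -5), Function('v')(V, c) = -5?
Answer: 47046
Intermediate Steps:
Function('j')(H) = -5
Function('Q')(y) = Add(2, y)
Function('u')(s, S) = Mul(2, s, Add(-3, S)) (Function('u')(s, S) = Mul(Add(s, s), Add(S, Add(2, -5))) = Mul(Mul(2, s), Add(S, -3)) = Mul(Mul(2, s), Add(-3, S)) = Mul(2, s, Add(-3, S)))
Add(37496, Add(Function('u')(-89, 49), Mul(-1, -17738))) = Add(37496, Add(Mul(2, -89, Add(-3, 49)), Mul(-1, -17738))) = Add(37496, Add(Mul(2, -89, 46), 17738)) = Add(37496, Add(-8188, 17738)) = Add(37496, 9550) = 47046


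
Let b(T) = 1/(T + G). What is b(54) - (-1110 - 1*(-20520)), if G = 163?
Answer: -4211969/217 ≈ -19410.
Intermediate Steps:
b(T) = 1/(163 + T) (b(T) = 1/(T + 163) = 1/(163 + T))
b(54) - (-1110 - 1*(-20520)) = 1/(163 + 54) - (-1110 - 1*(-20520)) = 1/217 - (-1110 + 20520) = 1/217 - 1*19410 = 1/217 - 19410 = -4211969/217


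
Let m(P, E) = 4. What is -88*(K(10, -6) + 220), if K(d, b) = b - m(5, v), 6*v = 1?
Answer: -18480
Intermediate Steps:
v = 1/6 (v = (1/6)*1 = 1/6 ≈ 0.16667)
K(d, b) = -4 + b (K(d, b) = b - 1*4 = b - 4 = -4 + b)
-88*(K(10, -6) + 220) = -88*((-4 - 6) + 220) = -88*(-10 + 220) = -88*210 = -18480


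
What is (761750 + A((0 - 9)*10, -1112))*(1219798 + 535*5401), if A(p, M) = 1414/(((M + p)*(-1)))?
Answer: 1881303837361181/601 ≈ 3.1303e+12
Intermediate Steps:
A(p, M) = 1414/(-M - p)
(761750 + A((0 - 9)*10, -1112))*(1219798 + 535*5401) = (761750 - 1414/(-1112 + (0 - 9)*10))*(1219798 + 535*5401) = (761750 - 1414/(-1112 - 9*10))*(1219798 + 2889535) = (761750 - 1414/(-1112 - 90))*4109333 = (761750 - 1414/(-1202))*4109333 = (761750 - 1414*(-1/1202))*4109333 = (761750 + 707/601)*4109333 = (457812457/601)*4109333 = 1881303837361181/601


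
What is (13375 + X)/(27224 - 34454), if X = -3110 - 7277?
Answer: -498/1205 ≈ -0.41328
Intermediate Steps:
X = -10387
(13375 + X)/(27224 - 34454) = (13375 - 10387)/(27224 - 34454) = 2988/(-7230) = 2988*(-1/7230) = -498/1205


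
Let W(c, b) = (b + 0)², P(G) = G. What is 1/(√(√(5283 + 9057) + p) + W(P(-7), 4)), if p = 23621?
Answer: 1/(16 + √(23621 + 2*√3585)) ≈ 0.0058796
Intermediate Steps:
W(c, b) = b²
1/(√(√(5283 + 9057) + p) + W(P(-7), 4)) = 1/(√(√(5283 + 9057) + 23621) + 4²) = 1/(√(√14340 + 23621) + 16) = 1/(√(2*√3585 + 23621) + 16) = 1/(√(23621 + 2*√3585) + 16) = 1/(16 + √(23621 + 2*√3585))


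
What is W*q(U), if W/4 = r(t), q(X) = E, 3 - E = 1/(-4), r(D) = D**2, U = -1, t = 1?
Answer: 13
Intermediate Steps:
E = 13/4 (E = 3 - 1/(-4) = 3 - 1*(-1/4) = 3 + 1/4 = 13/4 ≈ 3.2500)
q(X) = 13/4
W = 4 (W = 4*1**2 = 4*1 = 4)
W*q(U) = 4*(13/4) = 13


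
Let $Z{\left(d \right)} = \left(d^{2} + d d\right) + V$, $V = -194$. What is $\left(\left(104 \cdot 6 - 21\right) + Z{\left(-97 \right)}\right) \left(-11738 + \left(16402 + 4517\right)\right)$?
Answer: $176523087$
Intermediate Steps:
$Z{\left(d \right)} = -194 + 2 d^{2}$ ($Z{\left(d \right)} = \left(d^{2} + d d\right) - 194 = \left(d^{2} + d^{2}\right) - 194 = 2 d^{2} - 194 = -194 + 2 d^{2}$)
$\left(\left(104 \cdot 6 - 21\right) + Z{\left(-97 \right)}\right) \left(-11738 + \left(16402 + 4517\right)\right) = \left(\left(104 \cdot 6 - 21\right) - \left(194 - 2 \left(-97\right)^{2}\right)\right) \left(-11738 + \left(16402 + 4517\right)\right) = \left(\left(624 - 21\right) + \left(-194 + 2 \cdot 9409\right)\right) \left(-11738 + 20919\right) = \left(603 + \left(-194 + 18818\right)\right) 9181 = \left(603 + 18624\right) 9181 = 19227 \cdot 9181 = 176523087$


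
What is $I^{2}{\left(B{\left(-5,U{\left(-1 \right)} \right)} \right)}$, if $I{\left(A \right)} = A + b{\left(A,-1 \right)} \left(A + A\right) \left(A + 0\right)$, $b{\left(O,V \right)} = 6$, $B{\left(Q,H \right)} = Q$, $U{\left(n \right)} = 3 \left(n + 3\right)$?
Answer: $87025$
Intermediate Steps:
$U{\left(n \right)} = 9 + 3 n$ ($U{\left(n \right)} = 3 \left(3 + n\right) = 9 + 3 n$)
$I{\left(A \right)} = A + 12 A^{2}$ ($I{\left(A \right)} = A + 6 \left(A + A\right) \left(A + 0\right) = A + 6 \cdot 2 A A = A + 6 \cdot 2 A^{2} = A + 12 A^{2}$)
$I^{2}{\left(B{\left(-5,U{\left(-1 \right)} \right)} \right)} = \left(- 5 \left(1 + 12 \left(-5\right)\right)\right)^{2} = \left(- 5 \left(1 - 60\right)\right)^{2} = \left(\left(-5\right) \left(-59\right)\right)^{2} = 295^{2} = 87025$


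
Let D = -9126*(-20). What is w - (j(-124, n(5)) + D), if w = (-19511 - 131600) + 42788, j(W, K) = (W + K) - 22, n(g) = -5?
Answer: -290692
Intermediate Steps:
j(W, K) = -22 + K + W (j(W, K) = (K + W) - 22 = -22 + K + W)
D = 182520
w = -108323 (w = -151111 + 42788 = -108323)
w - (j(-124, n(5)) + D) = -108323 - ((-22 - 5 - 124) + 182520) = -108323 - (-151 + 182520) = -108323 - 1*182369 = -108323 - 182369 = -290692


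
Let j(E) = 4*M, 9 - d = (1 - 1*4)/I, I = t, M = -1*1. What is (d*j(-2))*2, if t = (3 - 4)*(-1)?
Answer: -96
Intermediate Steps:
t = 1 (t = -1*(-1) = 1)
M = -1
I = 1
d = 12 (d = 9 - (1 - 1*4)/1 = 9 - (1 - 4) = 9 - (-3) = 9 - 1*(-3) = 9 + 3 = 12)
j(E) = -4 (j(E) = 4*(-1) = -4)
(d*j(-2))*2 = (12*(-4))*2 = -48*2 = -96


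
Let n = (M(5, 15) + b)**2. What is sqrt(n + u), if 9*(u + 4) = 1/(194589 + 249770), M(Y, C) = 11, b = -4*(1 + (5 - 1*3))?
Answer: 2*I*sqrt(1332820604857)/1333077 ≈ 1.732*I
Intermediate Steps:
b = -12 (b = -4*(1 + (5 - 3)) = -4*(1 + 2) = -4*3 = -12)
n = 1 (n = (11 - 12)**2 = (-1)**2 = 1)
u = -15996923/3999231 (u = -4 + 1/(9*(194589 + 249770)) = -4 + (1/9)/444359 = -4 + (1/9)*(1/444359) = -4 + 1/3999231 = -15996923/3999231 ≈ -4.0000)
sqrt(n + u) = sqrt(1 - 15996923/3999231) = sqrt(-11997692/3999231) = 2*I*sqrt(1332820604857)/1333077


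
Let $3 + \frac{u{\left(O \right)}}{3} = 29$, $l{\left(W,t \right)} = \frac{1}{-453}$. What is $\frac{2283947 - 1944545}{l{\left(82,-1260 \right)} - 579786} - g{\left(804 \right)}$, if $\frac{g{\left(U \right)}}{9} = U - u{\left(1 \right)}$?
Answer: $- \frac{245180499516}{37520437} \approx -6534.6$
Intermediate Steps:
$l{\left(W,t \right)} = - \frac{1}{453}$
$u{\left(O \right)} = 78$ ($u{\left(O \right)} = -9 + 3 \cdot 29 = -9 + 87 = 78$)
$g{\left(U \right)} = -702 + 9 U$ ($g{\left(U \right)} = 9 \left(U - 78\right) = 9 \left(-78 + U\right) = -702 + 9 U$)
$\frac{2283947 - 1944545}{l{\left(82,-1260 \right)} - 579786} - g{\left(804 \right)} = \frac{2283947 - 1944545}{- \frac{1}{453} - 579786} - \left(-702 + 9 \cdot 804\right) = \frac{339402}{- \frac{262643059}{453}} - \left(-702 + 7236\right) = 339402 \left(- \frac{453}{262643059}\right) - 6534 = - \frac{21964158}{37520437} - 6534 = - \frac{245180499516}{37520437}$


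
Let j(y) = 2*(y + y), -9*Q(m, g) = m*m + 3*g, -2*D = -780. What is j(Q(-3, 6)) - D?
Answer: -402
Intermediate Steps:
D = 390 (D = -1/2*(-780) = 390)
Q(m, g) = -g/3 - m**2/9 (Q(m, g) = -(m*m + 3*g)/9 = -(m**2 + 3*g)/9 = -g/3 - m**2/9)
j(y) = 4*y (j(y) = 2*(2*y) = 4*y)
j(Q(-3, 6)) - D = 4*(-1/3*6 - 1/9*(-3)**2) - 1*390 = 4*(-2 - 1/9*9) - 390 = 4*(-2 - 1) - 390 = 4*(-3) - 390 = -12 - 390 = -402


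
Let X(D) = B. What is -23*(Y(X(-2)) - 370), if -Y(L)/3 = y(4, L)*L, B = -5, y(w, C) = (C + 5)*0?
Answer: 8510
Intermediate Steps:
y(w, C) = 0 (y(w, C) = (5 + C)*0 = 0)
X(D) = -5
Y(L) = 0 (Y(L) = -0*L = -3*0 = 0)
-23*(Y(X(-2)) - 370) = -23*(0 - 370) = -23*(-370) = 8510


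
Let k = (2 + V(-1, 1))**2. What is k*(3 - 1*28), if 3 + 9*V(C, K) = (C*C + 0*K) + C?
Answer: -625/9 ≈ -69.444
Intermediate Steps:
V(C, K) = -1/3 + C/9 + C**2/9 (V(C, K) = -1/3 + ((C*C + 0*K) + C)/9 = -1/3 + ((C**2 + 0) + C)/9 = -1/3 + (C**2 + C)/9 = -1/3 + (C + C**2)/9 = -1/3 + (C/9 + C**2/9) = -1/3 + C/9 + C**2/9)
k = 25/9 (k = (2 + (-1/3 + (1/9)*(-1) + (1/9)*(-1)**2))**2 = (2 + (-1/3 - 1/9 + (1/9)*1))**2 = (2 + (-1/3 - 1/9 + 1/9))**2 = (2 - 1/3)**2 = (5/3)**2 = 25/9 ≈ 2.7778)
k*(3 - 1*28) = 25*(3 - 1*28)/9 = 25*(3 - 28)/9 = (25/9)*(-25) = -625/9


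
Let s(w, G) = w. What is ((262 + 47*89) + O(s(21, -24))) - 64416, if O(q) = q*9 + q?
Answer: -59761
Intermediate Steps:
O(q) = 10*q (O(q) = 9*q + q = 10*q)
((262 + 47*89) + O(s(21, -24))) - 64416 = ((262 + 47*89) + 10*21) - 64416 = ((262 + 4183) + 210) - 64416 = (4445 + 210) - 64416 = 4655 - 64416 = -59761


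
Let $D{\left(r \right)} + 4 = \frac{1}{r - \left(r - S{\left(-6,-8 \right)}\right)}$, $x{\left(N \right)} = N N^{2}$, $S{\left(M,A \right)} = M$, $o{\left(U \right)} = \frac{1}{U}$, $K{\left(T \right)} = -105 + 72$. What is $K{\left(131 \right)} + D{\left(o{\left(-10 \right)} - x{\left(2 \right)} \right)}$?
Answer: $- \frac{223}{6} \approx -37.167$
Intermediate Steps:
$K{\left(T \right)} = -33$
$x{\left(N \right)} = N^{3}$
$D{\left(r \right)} = - \frac{25}{6}$ ($D{\left(r \right)} = -4 + \frac{1}{r - \left(6 + r\right)} = -4 + \frac{1}{-6} = -4 - \frac{1}{6} = - \frac{25}{6}$)
$K{\left(131 \right)} + D{\left(o{\left(-10 \right)} - x{\left(2 \right)} \right)} = -33 - \frac{25}{6} = - \frac{223}{6}$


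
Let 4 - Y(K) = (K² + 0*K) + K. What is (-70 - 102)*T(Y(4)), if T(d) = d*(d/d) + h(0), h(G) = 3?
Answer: 2236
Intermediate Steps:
Y(K) = 4 - K - K² (Y(K) = 4 - ((K² + 0*K) + K) = 4 - ((K² + 0) + K) = 4 - (K² + K) = 4 - (K + K²) = 4 + (-K - K²) = 4 - K - K²)
T(d) = 3 + d (T(d) = d*(d/d) + 3 = d*1 + 3 = d + 3 = 3 + d)
(-70 - 102)*T(Y(4)) = (-70 - 102)*(3 + (4 - 1*4 - 1*4²)) = -172*(3 + (4 - 4 - 1*16)) = -172*(3 + (4 - 4 - 16)) = -172*(3 - 16) = -172*(-13) = 2236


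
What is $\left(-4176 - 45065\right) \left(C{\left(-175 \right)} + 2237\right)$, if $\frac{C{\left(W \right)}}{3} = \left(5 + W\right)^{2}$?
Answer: $-4379346817$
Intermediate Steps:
$C{\left(W \right)} = 3 \left(5 + W\right)^{2}$
$\left(-4176 - 45065\right) \left(C{\left(-175 \right)} + 2237\right) = \left(-4176 - 45065\right) \left(3 \left(5 - 175\right)^{2} + 2237\right) = - 49241 \left(3 \left(-170\right)^{2} + 2237\right) = - 49241 \left(3 \cdot 28900 + 2237\right) = - 49241 \left(86700 + 2237\right) = \left(-49241\right) 88937 = -4379346817$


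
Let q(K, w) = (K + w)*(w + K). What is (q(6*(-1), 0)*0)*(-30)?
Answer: 0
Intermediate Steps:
q(K, w) = (K + w)² (q(K, w) = (K + w)*(K + w) = (K + w)²)
(q(6*(-1), 0)*0)*(-30) = ((6*(-1) + 0)²*0)*(-30) = ((-6 + 0)²*0)*(-30) = ((-6)²*0)*(-30) = (36*0)*(-30) = 0*(-30) = 0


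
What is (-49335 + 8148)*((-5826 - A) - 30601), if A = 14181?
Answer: 2084391696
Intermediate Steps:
(-49335 + 8148)*((-5826 - A) - 30601) = (-49335 + 8148)*((-5826 - 1*14181) - 30601) = -41187*((-5826 - 14181) - 30601) = -41187*(-20007 - 30601) = -41187*(-50608) = 2084391696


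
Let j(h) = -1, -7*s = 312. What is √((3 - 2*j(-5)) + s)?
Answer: I*√1939/7 ≈ 6.2906*I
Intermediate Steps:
s = -312/7 (s = -⅐*312 = -312/7 ≈ -44.571)
√((3 - 2*j(-5)) + s) = √((3 - 2*(-1)) - 312/7) = √((3 + 2) - 312/7) = √(5 - 312/7) = √(-277/7) = I*√1939/7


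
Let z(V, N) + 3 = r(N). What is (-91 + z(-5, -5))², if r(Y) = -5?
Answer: 9801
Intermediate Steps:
z(V, N) = -8 (z(V, N) = -3 - 5 = -8)
(-91 + z(-5, -5))² = (-91 - 8)² = (-99)² = 9801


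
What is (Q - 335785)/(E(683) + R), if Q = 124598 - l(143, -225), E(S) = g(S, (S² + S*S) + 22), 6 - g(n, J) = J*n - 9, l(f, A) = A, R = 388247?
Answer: 105481/318425369 ≈ 0.00033126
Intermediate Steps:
g(n, J) = 15 - J*n (g(n, J) = 6 - (J*n - 9) = 6 - (-9 + J*n) = 6 + (9 - J*n) = 15 - J*n)
E(S) = 15 - S*(22 + 2*S²) (E(S) = 15 - ((S² + S*S) + 22)*S = 15 - ((S² + S²) + 22)*S = 15 - (2*S² + 22)*S = 15 - (22 + 2*S²)*S = 15 - S*(22 + 2*S²))
Q = 124823 (Q = 124598 - 1*(-225) = 124598 + 225 = 124823)
(Q - 335785)/(E(683) + R) = (124823 - 335785)/((15 - 2*683*(11 + 683²)) + 388247) = -210962/((15 - 2*683*(11 + 466489)) + 388247) = -210962/((15 - 2*683*466500) + 388247) = -210962/((15 - 637239000) + 388247) = -210962/(-637238985 + 388247) = -210962/(-636850738) = -210962*(-1/636850738) = 105481/318425369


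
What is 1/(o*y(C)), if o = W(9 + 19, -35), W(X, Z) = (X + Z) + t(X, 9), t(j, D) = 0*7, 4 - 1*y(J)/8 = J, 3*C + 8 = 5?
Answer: -1/280 ≈ -0.0035714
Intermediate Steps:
C = -1 (C = -8/3 + (1/3)*5 = -8/3 + 5/3 = -1)
y(J) = 32 - 8*J
t(j, D) = 0
W(X, Z) = X + Z (W(X, Z) = (X + Z) + 0 = X + Z)
o = -7 (o = (9 + 19) - 35 = 28 - 35 = -7)
1/(o*y(C)) = 1/(-7*(32 - 8*(-1))) = 1/(-7*(32 + 8)) = 1/(-7*40) = 1/(-280) = -1/280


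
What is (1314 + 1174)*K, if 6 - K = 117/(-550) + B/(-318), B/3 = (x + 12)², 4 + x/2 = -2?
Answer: 4250748/275 ≈ 15457.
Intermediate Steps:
x = -12 (x = -8 + 2*(-2) = -8 - 4 = -12)
B = 0 (B = 3*(-12 + 12)² = 3*0² = 3*0 = 0)
K = 3417/550 (K = 6 - (117/(-550) + 0/(-318)) = 6 - (117*(-1/550) + 0*(-1/318)) = 6 - (-117/550 + 0) = 6 - 1*(-117/550) = 6 + 117/550 = 3417/550 ≈ 6.2127)
(1314 + 1174)*K = (1314 + 1174)*(3417/550) = 2488*(3417/550) = 4250748/275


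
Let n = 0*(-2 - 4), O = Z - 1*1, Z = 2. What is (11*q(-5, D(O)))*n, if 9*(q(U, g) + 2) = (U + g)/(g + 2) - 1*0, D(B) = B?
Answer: 0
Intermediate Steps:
O = 1 (O = 2 - 1*1 = 2 - 1 = 1)
q(U, g) = -2 + (U + g)/(9*(2 + g)) (q(U, g) = -2 + ((U + g)/(g + 2) - 1*0)/9 = -2 + ((U + g)/(2 + g) + 0)/9 = -2 + ((U + g)/(2 + g))/9 = -2 + (U + g)/(9*(2 + g)))
n = 0 (n = 0*(-6) = 0)
(11*q(-5, D(O)))*n = (11*((-36 - 5 - 17*1)/(9*(2 + 1))))*0 = (11*((⅑)*(-36 - 5 - 17)/3))*0 = (11*((⅑)*(⅓)*(-58)))*0 = (11*(-58/27))*0 = -638/27*0 = 0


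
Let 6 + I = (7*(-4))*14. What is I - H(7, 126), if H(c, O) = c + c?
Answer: -412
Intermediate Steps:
H(c, O) = 2*c
I = -398 (I = -6 + (7*(-4))*14 = -6 - 28*14 = -6 - 392 = -398)
I - H(7, 126) = -398 - 2*7 = -398 - 1*14 = -398 - 14 = -412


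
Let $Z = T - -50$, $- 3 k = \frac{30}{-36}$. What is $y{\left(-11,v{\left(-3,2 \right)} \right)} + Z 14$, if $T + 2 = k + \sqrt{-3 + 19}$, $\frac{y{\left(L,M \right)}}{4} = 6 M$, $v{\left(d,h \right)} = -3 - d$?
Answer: $\frac{6587}{9} \approx 731.89$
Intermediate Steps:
$y{\left(L,M \right)} = 24 M$ ($y{\left(L,M \right)} = 4 \cdot 6 M = 24 M$)
$k = \frac{5}{18}$ ($k = - \frac{30 \frac{1}{-36}}{3} = - \frac{30 \left(- \frac{1}{36}\right)}{3} = \left(- \frac{1}{3}\right) \left(- \frac{5}{6}\right) = \frac{5}{18} \approx 0.27778$)
$T = \frac{41}{18}$ ($T = -2 + \left(\frac{5}{18} + \sqrt{-3 + 19}\right) = -2 + \left(\frac{5}{18} + \sqrt{16}\right) = -2 + \left(\frac{5}{18} + 4\right) = -2 + \frac{77}{18} = \frac{41}{18} \approx 2.2778$)
$Z = \frac{941}{18}$ ($Z = \frac{41}{18} - -50 = \frac{41}{18} + 50 = \frac{941}{18} \approx 52.278$)
$y{\left(-11,v{\left(-3,2 \right)} \right)} + Z 14 = 24 \left(-3 - -3\right) + \frac{941}{18} \cdot 14 = 24 \left(-3 + 3\right) + \frac{6587}{9} = 24 \cdot 0 + \frac{6587}{9} = 0 + \frac{6587}{9} = \frac{6587}{9}$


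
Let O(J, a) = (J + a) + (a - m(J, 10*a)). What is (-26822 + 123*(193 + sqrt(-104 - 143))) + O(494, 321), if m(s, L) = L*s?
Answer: -1587687 + 123*I*sqrt(247) ≈ -1.5877e+6 + 1933.1*I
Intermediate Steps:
O(J, a) = J + 2*a - 10*J*a (O(J, a) = (J + a) + (a - 10*a*J) = (J + a) + (a - 10*J*a) = J + 2*a - 10*J*a)
(-26822 + 123*(193 + sqrt(-104 - 143))) + O(494, 321) = (-26822 + 123*(193 + sqrt(-104 - 143))) + (494 + 2*321 - 10*494*321) = (-26822 + 123*(193 + sqrt(-247))) + (494 + 642 - 1585740) = (-26822 + 123*(193 + I*sqrt(247))) - 1584604 = (-26822 + (23739 + 123*I*sqrt(247))) - 1584604 = (-3083 + 123*I*sqrt(247)) - 1584604 = -1587687 + 123*I*sqrt(247)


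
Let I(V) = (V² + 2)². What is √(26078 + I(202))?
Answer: √1665155714 ≈ 40806.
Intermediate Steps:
I(V) = (2 + V²)²
√(26078 + I(202)) = √(26078 + (2 + 202²)²) = √(26078 + (2 + 40804)²) = √(26078 + 40806²) = √(26078 + 1665129636) = √1665155714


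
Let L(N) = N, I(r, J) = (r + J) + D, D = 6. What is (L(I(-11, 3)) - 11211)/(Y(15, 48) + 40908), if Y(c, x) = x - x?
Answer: -11213/40908 ≈ -0.27410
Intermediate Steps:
Y(c, x) = 0
I(r, J) = 6 + J + r (I(r, J) = (r + J) + 6 = (J + r) + 6 = 6 + J + r)
(L(I(-11, 3)) - 11211)/(Y(15, 48) + 40908) = ((6 + 3 - 11) - 11211)/(0 + 40908) = (-2 - 11211)/40908 = -11213*1/40908 = -11213/40908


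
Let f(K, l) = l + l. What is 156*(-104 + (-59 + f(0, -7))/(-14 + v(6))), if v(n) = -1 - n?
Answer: -109772/7 ≈ -15682.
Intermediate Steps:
f(K, l) = 2*l
156*(-104 + (-59 + f(0, -7))/(-14 + v(6))) = 156*(-104 + (-59 + 2*(-7))/(-14 + (-1 - 1*6))) = 156*(-104 + (-59 - 14)/(-14 + (-1 - 6))) = 156*(-104 - 73/(-14 - 7)) = 156*(-104 - 73/(-21)) = 156*(-104 - 73*(-1/21)) = 156*(-104 + 73/21) = 156*(-2111/21) = -109772/7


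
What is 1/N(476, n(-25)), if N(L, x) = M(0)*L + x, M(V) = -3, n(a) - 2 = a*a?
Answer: -1/801 ≈ -0.0012484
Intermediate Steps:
n(a) = 2 + a**2 (n(a) = 2 + a*a = 2 + a**2)
N(L, x) = x - 3*L (N(L, x) = -3*L + x = x - 3*L)
1/N(476, n(-25)) = 1/((2 + (-25)**2) - 3*476) = 1/((2 + 625) - 1428) = 1/(627 - 1428) = 1/(-801) = -1/801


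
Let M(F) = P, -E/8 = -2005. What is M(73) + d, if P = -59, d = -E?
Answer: -16099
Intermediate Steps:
E = 16040 (E = -8*(-2005) = 16040)
d = -16040 (d = -1*16040 = -16040)
M(F) = -59
M(73) + d = -59 - 16040 = -16099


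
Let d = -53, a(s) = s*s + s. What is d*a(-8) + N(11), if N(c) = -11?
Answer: -2979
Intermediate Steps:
a(s) = s + s**2 (a(s) = s**2 + s = s + s**2)
d*a(-8) + N(11) = -(-424)*(1 - 8) - 11 = -(-424)*(-7) - 11 = -53*56 - 11 = -2968 - 11 = -2979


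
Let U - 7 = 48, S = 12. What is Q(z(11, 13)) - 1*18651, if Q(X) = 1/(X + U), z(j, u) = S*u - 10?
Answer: -3748850/201 ≈ -18651.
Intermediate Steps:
z(j, u) = -10 + 12*u (z(j, u) = 12*u - 10 = -10 + 12*u)
U = 55 (U = 7 + 48 = 55)
Q(X) = 1/(55 + X) (Q(X) = 1/(X + 55) = 1/(55 + X))
Q(z(11, 13)) - 1*18651 = 1/(55 + (-10 + 12*13)) - 1*18651 = 1/(55 + (-10 + 156)) - 18651 = 1/(55 + 146) - 18651 = 1/201 - 18651 = -3748850/201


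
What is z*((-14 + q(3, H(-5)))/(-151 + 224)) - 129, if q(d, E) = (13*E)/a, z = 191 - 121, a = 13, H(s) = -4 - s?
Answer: -10327/73 ≈ -141.47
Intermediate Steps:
z = 70
q(d, E) = E (q(d, E) = (13*E)/13 = (13*E)*(1/13) = E)
z*((-14 + q(3, H(-5)))/(-151 + 224)) - 129 = 70*((-14 + (-4 - 1*(-5)))/(-151 + 224)) - 129 = 70*((-14 + (-4 + 5))/73) - 129 = 70*((-14 + 1)*(1/73)) - 129 = 70*(-13*1/73) - 129 = 70*(-13/73) - 129 = -910/73 - 129 = -10327/73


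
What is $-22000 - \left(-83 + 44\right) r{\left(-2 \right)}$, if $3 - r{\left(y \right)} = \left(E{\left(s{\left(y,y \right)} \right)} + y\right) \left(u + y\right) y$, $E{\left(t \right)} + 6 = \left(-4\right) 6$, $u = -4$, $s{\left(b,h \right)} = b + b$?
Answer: $-6907$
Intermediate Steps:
$s{\left(b,h \right)} = 2 b$
$E{\left(t \right)} = -30$ ($E{\left(t \right)} = -6 - 24 = -30$)
$r{\left(y \right)} = 3 - y \left(-30 + y\right) \left(-4 + y\right)$ ($r{\left(y \right)} = 3 - \left(-30 + y\right) \left(-4 + y\right) y = 3 - y \left(-30 + y\right) \left(-4 + y\right)$)
$-22000 - \left(-83 + 44\right) r{\left(-2 \right)} = -22000 - \left(-83 + 44\right) \left(3 - \left(-2\right)^{3} - -240 + 34 \left(-2\right)^{2}\right) = -22000 - - 39 \left(3 - -8 + 240 + 34 \cdot 4\right) = -22000 - - 39 \left(3 + 8 + 240 + 136\right) = -22000 - \left(-39\right) 387 = -22000 - -15093 = -22000 + 15093 = -6907$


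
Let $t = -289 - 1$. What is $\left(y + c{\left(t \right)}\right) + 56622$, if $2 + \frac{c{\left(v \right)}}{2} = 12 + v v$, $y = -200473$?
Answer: $24369$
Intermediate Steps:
$t = -290$
$c{\left(v \right)} = 20 + 2 v^{2}$ ($c{\left(v \right)} = -4 + 2 \left(12 + v v\right) = -4 + 2 \left(12 + v^{2}\right) = -4 + \left(24 + 2 v^{2}\right) = 20 + 2 v^{2}$)
$\left(y + c{\left(t \right)}\right) + 56622 = \left(-200473 + \left(20 + 2 \left(-290\right)^{2}\right)\right) + 56622 = \left(-200473 + \left(20 + 2 \cdot 84100\right)\right) + 56622 = \left(-200473 + \left(20 + 168200\right)\right) + 56622 = \left(-200473 + 168220\right) + 56622 = -32253 + 56622 = 24369$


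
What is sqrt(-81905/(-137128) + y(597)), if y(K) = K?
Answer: sqrt(2809318058522)/68564 ≈ 24.446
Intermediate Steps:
sqrt(-81905/(-137128) + y(597)) = sqrt(-81905/(-137128) + 597) = sqrt(-81905*(-1/137128) + 597) = sqrt(81905/137128 + 597) = sqrt(81947321/137128) = sqrt(2809318058522)/68564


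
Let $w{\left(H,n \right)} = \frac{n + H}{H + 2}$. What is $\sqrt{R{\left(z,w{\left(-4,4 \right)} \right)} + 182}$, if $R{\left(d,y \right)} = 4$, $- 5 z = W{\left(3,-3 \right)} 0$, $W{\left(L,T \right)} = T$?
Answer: $\sqrt{186} \approx 13.638$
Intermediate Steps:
$w{\left(H,n \right)} = \frac{H + n}{2 + H}$
$z = 0$ ($z = - \frac{\left(-3\right) 0}{5} = \left(- \frac{1}{5}\right) 0 = 0$)
$\sqrt{R{\left(z,w{\left(-4,4 \right)} \right)} + 182} = \sqrt{4 + 182} = \sqrt{186}$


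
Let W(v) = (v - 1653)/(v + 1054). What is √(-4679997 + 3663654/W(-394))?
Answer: I*√24559835376453/2047 ≈ 2421.0*I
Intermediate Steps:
W(v) = (-1653 + v)/(1054 + v)
√(-4679997 + 3663654/W(-394)) = √(-4679997 + 3663654/(((-1653 - 394)/(1054 - 394)))) = √(-4679997 + 3663654/((-2047/660))) = √(-4679997 + 3663654/(((1/660)*(-2047)))) = √(-4679997 + 3663654/(-2047/660)) = √(-4679997 + 3663654*(-660/2047)) = √(-4679997 - 2418011640/2047) = √(-11997965499/2047) = I*√24559835376453/2047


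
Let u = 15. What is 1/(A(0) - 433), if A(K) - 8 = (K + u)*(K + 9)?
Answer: -1/290 ≈ -0.0034483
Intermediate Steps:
A(K) = 8 + (9 + K)*(15 + K) (A(K) = 8 + (K + 15)*(K + 9) = 8 + (15 + K)*(9 + K) = 8 + (9 + K)*(15 + K))
1/(A(0) - 433) = 1/((143 + 0**2 + 24*0) - 433) = 1/((143 + 0 + 0) - 433) = 1/(143 - 433) = 1/(-290) = -1/290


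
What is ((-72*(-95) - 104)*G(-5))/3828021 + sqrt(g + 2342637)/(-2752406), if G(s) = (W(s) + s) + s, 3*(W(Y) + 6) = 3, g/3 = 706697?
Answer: -33680/1276007 - sqrt(1115682)/1376203 ≈ -0.027162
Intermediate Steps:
g = 2120091 (g = 3*706697 = 2120091)
W(Y) = -5 (W(Y) = -6 + (1/3)*3 = -6 + 1 = -5)
G(s) = -5 + 2*s (G(s) = (-5 + s) + s = -5 + 2*s)
((-72*(-95) - 104)*G(-5))/3828021 + sqrt(g + 2342637)/(-2752406) = ((-72*(-95) - 104)*(-5 + 2*(-5)))/3828021 + sqrt(2120091 + 2342637)/(-2752406) = ((6840 - 104)*(-5 - 10))*(1/3828021) + sqrt(4462728)*(-1/2752406) = (6736*(-15))*(1/3828021) + (2*sqrt(1115682))*(-1/2752406) = -101040*1/3828021 - sqrt(1115682)/1376203 = -33680/1276007 - sqrt(1115682)/1376203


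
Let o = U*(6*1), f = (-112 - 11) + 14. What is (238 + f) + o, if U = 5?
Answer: 159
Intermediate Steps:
f = -109 (f = -123 + 14 = -109)
o = 30 (o = 5*(6*1) = 5*6 = 30)
(238 + f) + o = (238 - 109) + 30 = 129 + 30 = 159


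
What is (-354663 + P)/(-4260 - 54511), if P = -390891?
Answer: 745554/58771 ≈ 12.686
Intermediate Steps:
(-354663 + P)/(-4260 - 54511) = (-354663 - 390891)/(-4260 - 54511) = -745554/(-58771) = -745554*(-1/58771) = 745554/58771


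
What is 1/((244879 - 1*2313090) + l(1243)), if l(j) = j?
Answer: -1/2066968 ≈ -4.8380e-7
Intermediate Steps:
1/((244879 - 1*2313090) + l(1243)) = 1/((244879 - 1*2313090) + 1243) = 1/((244879 - 2313090) + 1243) = 1/(-2068211 + 1243) = 1/(-2066968) = -1/2066968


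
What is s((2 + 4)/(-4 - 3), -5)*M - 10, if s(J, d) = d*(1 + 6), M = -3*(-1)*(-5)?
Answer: 515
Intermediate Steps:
M = -15 (M = 3*(-5) = -15)
s(J, d) = 7*d (s(J, d) = d*7 = 7*d)
s((2 + 4)/(-4 - 3), -5)*M - 10 = (7*(-5))*(-15) - 10 = -35*(-15) - 10 = 525 - 10 = 515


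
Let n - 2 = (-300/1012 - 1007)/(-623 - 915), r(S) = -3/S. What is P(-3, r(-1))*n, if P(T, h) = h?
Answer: 1549611/194557 ≈ 7.9648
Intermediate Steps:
n = 516537/194557 (n = 2 + (-300/1012 - 1007)/(-623 - 915) = 2 + (-300*1/1012 - 1007)/(-1538) = 2 + (-75/253 - 1007)*(-1/1538) = 2 - 254846/253*(-1/1538) = 2 + 127423/194557 = 516537/194557 ≈ 2.6549)
P(-3, r(-1))*n = -3/(-1)*(516537/194557) = -3*(-1)*(516537/194557) = 3*(516537/194557) = 1549611/194557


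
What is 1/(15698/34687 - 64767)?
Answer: -34687/2246557231 ≈ -1.5440e-5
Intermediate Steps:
1/(15698/34687 - 64767) = 1/(-2246557231/34687) = -34687/2246557231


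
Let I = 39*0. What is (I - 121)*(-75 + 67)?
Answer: 968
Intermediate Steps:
I = 0
(I - 121)*(-75 + 67) = (0 - 121)*(-75 + 67) = -121*(-8) = 968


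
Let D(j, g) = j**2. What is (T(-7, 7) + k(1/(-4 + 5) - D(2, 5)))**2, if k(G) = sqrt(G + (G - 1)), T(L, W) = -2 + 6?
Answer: (4 + I*sqrt(7))**2 ≈ 9.0 + 21.166*I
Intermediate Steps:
T(L, W) = 4
k(G) = sqrt(-1 + 2*G) (k(G) = sqrt(G + (-1 + G)) = sqrt(-1 + 2*G))
(T(-7, 7) + k(1/(-4 + 5) - D(2, 5)))**2 = (4 + sqrt(-1 + 2*(1/(-4 + 5) - 1*2**2)))**2 = (4 + sqrt(-1 + 2*(1/1 - 1*4)))**2 = (4 + sqrt(-1 + 2*(1 - 4)))**2 = (4 + sqrt(-1 + 2*(-3)))**2 = (4 + sqrt(-1 - 6))**2 = (4 + sqrt(-7))**2 = (4 + I*sqrt(7))**2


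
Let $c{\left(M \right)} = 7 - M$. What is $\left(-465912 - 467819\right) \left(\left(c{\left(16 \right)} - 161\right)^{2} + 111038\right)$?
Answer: $-130664448678$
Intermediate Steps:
$\left(-465912 - 467819\right) \left(\left(c{\left(16 \right)} - 161\right)^{2} + 111038\right) = \left(-465912 - 467819\right) \left(\left(\left(7 - 16\right) - 161\right)^{2} + 111038\right) = - 933731 \left(\left(\left(7 - 16\right) - 161\right)^{2} + 111038\right) = - 933731 \left(\left(-9 - 161\right)^{2} + 111038\right) = - 933731 \left(\left(-170\right)^{2} + 111038\right) = - 933731 \left(28900 + 111038\right) = \left(-933731\right) 139938 = -130664448678$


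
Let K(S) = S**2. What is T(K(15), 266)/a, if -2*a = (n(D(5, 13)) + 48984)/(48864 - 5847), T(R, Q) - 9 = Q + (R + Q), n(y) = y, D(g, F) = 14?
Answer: -32951022/24499 ≈ -1345.0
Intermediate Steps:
T(R, Q) = 9 + R + 2*Q (T(R, Q) = 9 + (Q + (R + Q)) = 9 + (Q + (Q + R)) = 9 + (R + 2*Q) = 9 + R + 2*Q)
a = -24499/43017 (a = -(14 + 48984)/(2*(48864 - 5847)) = -24499/43017 ≈ -0.56952)
T(K(15), 266)/a = (9 + 15**2 + 2*266)/(-24499/43017) = (9 + 225 + 532)*(-43017/24499) = 766*(-43017/24499) = -32951022/24499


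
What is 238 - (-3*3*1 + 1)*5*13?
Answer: 758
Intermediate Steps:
238 - (-3*3*1 + 1)*5*13 = 238 - (-9*1 + 1)*5*13 = 238 - (-9 + 1)*5*13 = 238 - (-8*5)*13 = 238 - (-40)*13 = 238 - 1*(-520) = 238 + 520 = 758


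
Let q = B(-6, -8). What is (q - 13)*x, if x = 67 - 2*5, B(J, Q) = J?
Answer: -1083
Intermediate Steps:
q = -6
x = 57 (x = 67 - 1*10 = 67 - 10 = 57)
(q - 13)*x = (-6 - 13)*57 = -19*57 = -1083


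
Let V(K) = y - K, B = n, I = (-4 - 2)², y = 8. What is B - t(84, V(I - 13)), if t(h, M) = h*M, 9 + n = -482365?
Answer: -481114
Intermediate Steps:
I = 36 (I = (-6)² = 36)
n = -482374 (n = -9 - 482365 = -482374)
B = -482374
V(K) = 8 - K
t(h, M) = M*h
B - t(84, V(I - 13)) = -482374 - (8 - (36 - 13))*84 = -482374 - (8 - 1*23)*84 = -482374 - (8 - 23)*84 = -482374 - (-15)*84 = -482374 - 1*(-1260) = -482374 + 1260 = -481114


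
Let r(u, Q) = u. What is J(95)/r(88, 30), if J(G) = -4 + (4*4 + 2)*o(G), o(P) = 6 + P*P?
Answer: 81277/44 ≈ 1847.2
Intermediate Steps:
o(P) = 6 + P**2
J(G) = 104 + 18*G**2 (J(G) = -4 + (4*4 + 2)*(6 + G**2) = -4 + (16 + 2)*(6 + G**2) = -4 + 18*(6 + G**2) = -4 + (108 + 18*G**2) = 104 + 18*G**2)
J(95)/r(88, 30) = (104 + 18*95**2)/88 = (104 + 18*9025)*(1/88) = (104 + 162450)*(1/88) = 162554*(1/88) = 81277/44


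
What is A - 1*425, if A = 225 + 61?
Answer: -139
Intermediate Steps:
A = 286
A - 1*425 = 286 - 1*425 = 286 - 425 = -139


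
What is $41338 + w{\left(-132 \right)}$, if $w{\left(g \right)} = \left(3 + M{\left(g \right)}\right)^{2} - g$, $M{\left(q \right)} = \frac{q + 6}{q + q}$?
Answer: $\frac{80309329}{1936} \approx 41482.0$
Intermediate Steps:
$M{\left(q \right)} = \frac{6 + q}{2 q}$
$w{\left(g \right)} = \left(3 + \frac{6 + g}{2 g}\right)^{2} - g$
$41338 + w{\left(-132 \right)} = 41338 + \left(\left(-1\right) \left(-132\right) + \frac{\left(6 + 7 \left(-132\right)\right)^{2}}{4 \cdot 17424}\right) = 41338 + \left(132 + \frac{1}{4} \cdot \frac{1}{17424} \left(6 - 924\right)^{2}\right) = 41338 + \left(132 + \frac{1}{4} \cdot \frac{1}{17424} \left(-918\right)^{2}\right) = 41338 + \left(132 + \frac{1}{4} \cdot \frac{1}{17424} \cdot 842724\right) = 41338 + \left(132 + \frac{23409}{1936}\right) = 41338 + \frac{278961}{1936} = \frac{80309329}{1936}$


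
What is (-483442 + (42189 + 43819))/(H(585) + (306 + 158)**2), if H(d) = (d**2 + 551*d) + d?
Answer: -397434/880441 ≈ -0.45140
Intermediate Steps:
H(d) = d**2 + 552*d
(-483442 + (42189 + 43819))/(H(585) + (306 + 158)**2) = (-483442 + (42189 + 43819))/(585*(552 + 585) + (306 + 158)**2) = (-483442 + 86008)/(585*1137 + 464**2) = -397434/(665145 + 215296) = -397434/880441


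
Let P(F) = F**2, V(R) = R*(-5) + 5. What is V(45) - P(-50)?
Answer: -2720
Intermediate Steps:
V(R) = 5 - 5*R (V(R) = -5*R + 5 = 5 - 5*R)
V(45) - P(-50) = (5 - 5*45) - 1*(-50)**2 = (5 - 225) - 1*2500 = -220 - 2500 = -2720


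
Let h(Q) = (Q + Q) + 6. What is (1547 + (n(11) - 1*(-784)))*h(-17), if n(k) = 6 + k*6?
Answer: -67284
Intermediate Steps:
n(k) = 6 + 6*k
h(Q) = 6 + 2*Q (h(Q) = 2*Q + 6 = 6 + 2*Q)
(1547 + (n(11) - 1*(-784)))*h(-17) = (1547 + ((6 + 6*11) - 1*(-784)))*(6 + 2*(-17)) = (1547 + ((6 + 66) + 784))*(6 - 34) = (1547 + (72 + 784))*(-28) = (1547 + 856)*(-28) = 2403*(-28) = -67284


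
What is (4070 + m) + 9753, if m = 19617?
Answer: 33440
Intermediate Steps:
(4070 + m) + 9753 = (4070 + 19617) + 9753 = 23687 + 9753 = 33440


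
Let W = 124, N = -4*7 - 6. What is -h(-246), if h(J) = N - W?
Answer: 158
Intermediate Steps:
N = -34 (N = -28 - 6 = -34)
h(J) = -158 (h(J) = -34 - 1*124 = -34 - 124 = -158)
-h(-246) = -1*(-158) = 158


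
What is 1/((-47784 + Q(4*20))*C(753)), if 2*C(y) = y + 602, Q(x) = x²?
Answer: -1/28037660 ≈ -3.5666e-8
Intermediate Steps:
C(y) = 301 + y/2 (C(y) = (y + 602)/2 = (602 + y)/2 = 301 + y/2)
1/((-47784 + Q(4*20))*C(753)) = 1/((-47784 + (4*20)²)*(301 + (½)*753)) = 1/((-47784 + 80²)*(301 + 753/2)) = 1/((-47784 + 6400)*(1355/2)) = (2/1355)/(-41384) = -1/41384*2/1355 = -1/28037660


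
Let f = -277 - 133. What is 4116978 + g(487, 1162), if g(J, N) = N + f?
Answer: 4117730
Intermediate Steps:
f = -410
g(J, N) = -410 + N (g(J, N) = N - 410 = -410 + N)
4116978 + g(487, 1162) = 4116978 + (-410 + 1162) = 4116978 + 752 = 4117730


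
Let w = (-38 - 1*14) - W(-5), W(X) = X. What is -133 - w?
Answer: -86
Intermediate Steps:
w = -47 (w = (-38 - 1*14) - 1*(-5) = (-38 - 14) + 5 = -52 + 5 = -47)
-133 - w = -133 - 1*(-47) = -133 + 47 = -86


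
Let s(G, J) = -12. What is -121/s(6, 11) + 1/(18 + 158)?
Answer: 5327/528 ≈ 10.089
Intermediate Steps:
-121/s(6, 11) + 1/(18 + 158) = -121/(-12) + 1/(18 + 158) = -1/12*(-121) + 1/176 = 121/12 + 1/176 = 5327/528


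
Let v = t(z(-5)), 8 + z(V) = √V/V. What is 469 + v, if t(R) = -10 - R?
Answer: 467 + I*√5/5 ≈ 467.0 + 0.44721*I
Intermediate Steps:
z(V) = -8 + V^(-½) (z(V) = -8 + √V/V = -8 + V^(-½))
v = -2 + I*√5/5 (v = -10 - (-8 + (-5)^(-½)) = -10 - (-8 - I*√5/5) = -10 + (8 + I*√5/5) = -2 + I*√5/5 ≈ -2.0 + 0.44721*I)
469 + v = 469 + (-2 + I*√5/5) = 467 + I*√5/5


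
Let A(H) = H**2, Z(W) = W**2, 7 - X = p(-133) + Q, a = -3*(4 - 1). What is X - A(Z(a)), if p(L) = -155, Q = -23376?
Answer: 16977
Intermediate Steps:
a = -9 (a = -3*3 = -9)
X = 23538 (X = 7 - (-155 - 23376) = 7 - 1*(-23531) = 7 + 23531 = 23538)
X - A(Z(a)) = 23538 - ((-9)**2)**2 = 23538 - 1*81**2 = 23538 - 1*6561 = 23538 - 6561 = 16977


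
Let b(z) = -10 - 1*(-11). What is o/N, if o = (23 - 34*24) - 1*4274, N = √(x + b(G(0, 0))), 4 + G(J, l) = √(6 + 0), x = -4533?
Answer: 5067*I*√1133/2266 ≈ 75.267*I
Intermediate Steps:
G(J, l) = -4 + √6 (G(J, l) = -4 + √(6 + 0) = -4 + √6)
b(z) = 1 (b(z) = -10 + 11 = 1)
N = 2*I*√1133 (N = √(-4533 + 1) = √(-4532) = 2*I*√1133 ≈ 67.32*I)
o = -5067 (o = (23 - 816) - 4274 = -793 - 4274 = -5067)
o/N = -5067*(-I*√1133/2266) = -(-5067)*I*√1133/2266 = 5067*I*√1133/2266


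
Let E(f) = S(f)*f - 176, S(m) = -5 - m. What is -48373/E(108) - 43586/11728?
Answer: 3465483/18149080 ≈ 0.19095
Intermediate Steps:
E(f) = -176 + f*(-5 - f) (E(f) = (-5 - f)*f - 176 = f*(-5 - f) - 176 = -176 + f*(-5 - f))
-48373/E(108) - 43586/11728 = -48373/(-176 - 1*108*(5 + 108)) - 43586/11728 = -48373/(-176 - 1*108*113) - 43586*1/11728 = -48373/(-176 - 12204) - 21793/5864 = -48373/(-12380) - 21793/5864 = -48373*(-1/12380) - 21793/5864 = 48373/12380 - 21793/5864 = 3465483/18149080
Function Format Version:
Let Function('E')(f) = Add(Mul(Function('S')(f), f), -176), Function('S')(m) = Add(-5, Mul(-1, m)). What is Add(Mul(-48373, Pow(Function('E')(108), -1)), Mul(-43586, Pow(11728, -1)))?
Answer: Rational(3465483, 18149080) ≈ 0.19095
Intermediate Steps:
Function('E')(f) = Add(-176, Mul(f, Add(-5, Mul(-1, f)))) (Function('E')(f) = Add(Mul(Add(-5, Mul(-1, f)), f), -176) = Add(Mul(f, Add(-5, Mul(-1, f))), -176) = Add(-176, Mul(f, Add(-5, Mul(-1, f)))))
Add(Mul(-48373, Pow(Function('E')(108), -1)), Mul(-43586, Pow(11728, -1))) = Add(Mul(-48373, Pow(Add(-176, Mul(-1, 108, Add(5, 108))), -1)), Mul(-43586, Pow(11728, -1))) = Add(Mul(-48373, Pow(Add(-176, Mul(-1, 108, 113)), -1)), Mul(-43586, Rational(1, 11728))) = Add(Mul(-48373, Pow(Add(-176, -12204), -1)), Rational(-21793, 5864)) = Add(Mul(-48373, Pow(-12380, -1)), Rational(-21793, 5864)) = Add(Mul(-48373, Rational(-1, 12380)), Rational(-21793, 5864)) = Add(Rational(48373, 12380), Rational(-21793, 5864)) = Rational(3465483, 18149080)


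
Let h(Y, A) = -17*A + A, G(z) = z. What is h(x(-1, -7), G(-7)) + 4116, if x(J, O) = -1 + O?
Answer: 4228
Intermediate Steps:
h(Y, A) = -16*A
h(x(-1, -7), G(-7)) + 4116 = -16*(-7) + 4116 = 112 + 4116 = 4228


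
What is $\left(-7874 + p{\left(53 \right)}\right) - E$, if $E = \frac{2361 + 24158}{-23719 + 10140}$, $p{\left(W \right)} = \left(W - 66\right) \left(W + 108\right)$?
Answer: $- \frac{135315374}{13579} \approx -9965.0$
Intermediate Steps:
$p{\left(W \right)} = \left(-66 + W\right) \left(108 + W\right)$
$E = - \frac{26519}{13579}$ ($E = \frac{26519}{-13579} = 26519 \left(- \frac{1}{13579}\right) = - \frac{26519}{13579} \approx -1.9529$)
$\left(-7874 + p{\left(53 \right)}\right) - E = \left(-7874 + \left(-7128 + 53^{2} + 42 \cdot 53\right)\right) - - \frac{26519}{13579} = \left(-7874 + \left(-7128 + 2809 + 2226\right)\right) + \frac{26519}{13579} = \left(-7874 - 2093\right) + \frac{26519}{13579} = -9967 + \frac{26519}{13579} = - \frac{135315374}{13579}$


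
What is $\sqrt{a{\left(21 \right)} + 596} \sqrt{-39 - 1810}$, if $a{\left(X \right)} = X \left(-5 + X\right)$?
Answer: $86 i \sqrt{233} \approx 1312.7 i$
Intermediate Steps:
$\sqrt{a{\left(21 \right)} + 596} \sqrt{-39 - 1810} = \sqrt{21 \left(-5 + 21\right) + 596} \sqrt{-39 - 1810} = \sqrt{21 \cdot 16 + 596} \sqrt{-1849} = \sqrt{336 + 596} \cdot 43 i = \sqrt{932} \cdot 43 i = 2 \sqrt{233} \cdot 43 i = 86 i \sqrt{233}$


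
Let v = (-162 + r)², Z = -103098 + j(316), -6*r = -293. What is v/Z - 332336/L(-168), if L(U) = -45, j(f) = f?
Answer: 136630329803/18500760 ≈ 7385.1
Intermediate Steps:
r = 293/6 (r = -⅙*(-293) = 293/6 ≈ 48.833)
Z = -102782 (Z = -103098 + 316 = -102782)
v = 461041/36 (v = (-162 + 293/6)² = (-679/6)² = 461041/36 ≈ 12807.)
v/Z - 332336/L(-168) = (461041/36)/(-102782) - 332336/(-45) = (461041/36)*(-1/102782) - 332336*(-1/45) = -461041/3700152 + 332336/45 = 136630329803/18500760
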